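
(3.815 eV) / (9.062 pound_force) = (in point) 4.298e-17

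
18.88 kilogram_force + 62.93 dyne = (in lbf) 41.62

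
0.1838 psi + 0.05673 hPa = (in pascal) 1273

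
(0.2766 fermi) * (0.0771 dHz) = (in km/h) 7.677e-18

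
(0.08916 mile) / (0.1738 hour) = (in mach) 0.0006735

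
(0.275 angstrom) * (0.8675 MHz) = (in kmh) 8.588e-05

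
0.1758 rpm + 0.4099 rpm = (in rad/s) 0.06133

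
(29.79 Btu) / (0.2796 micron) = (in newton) 1.124e+11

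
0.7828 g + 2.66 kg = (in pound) 5.866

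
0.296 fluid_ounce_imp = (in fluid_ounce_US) 0.2844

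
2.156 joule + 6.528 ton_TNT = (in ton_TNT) 6.528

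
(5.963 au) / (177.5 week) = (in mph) 1.859e+04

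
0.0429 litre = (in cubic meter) 4.29e-05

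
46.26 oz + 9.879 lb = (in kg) 5.792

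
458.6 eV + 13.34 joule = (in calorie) 3.188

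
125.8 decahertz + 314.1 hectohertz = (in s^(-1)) 3.267e+04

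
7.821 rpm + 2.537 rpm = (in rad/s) 1.085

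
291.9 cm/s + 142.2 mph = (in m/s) 66.49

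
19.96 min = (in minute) 19.96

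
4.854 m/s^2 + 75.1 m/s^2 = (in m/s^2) 79.95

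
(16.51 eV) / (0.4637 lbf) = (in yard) 1.402e-18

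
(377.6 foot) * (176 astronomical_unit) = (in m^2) 3.03e+15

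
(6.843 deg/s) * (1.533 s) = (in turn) 0.02914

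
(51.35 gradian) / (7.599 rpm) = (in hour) 0.0002816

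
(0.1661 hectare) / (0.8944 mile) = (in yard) 1.262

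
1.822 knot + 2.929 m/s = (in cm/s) 386.6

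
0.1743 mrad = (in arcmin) 0.5992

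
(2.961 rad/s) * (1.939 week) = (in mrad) 3.472e+09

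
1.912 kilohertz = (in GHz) 1.912e-06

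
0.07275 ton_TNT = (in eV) 1.9e+27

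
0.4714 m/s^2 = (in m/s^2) 0.4714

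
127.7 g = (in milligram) 1.277e+05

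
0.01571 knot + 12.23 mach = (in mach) 12.23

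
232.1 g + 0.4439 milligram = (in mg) 2.321e+05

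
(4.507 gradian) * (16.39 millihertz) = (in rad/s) 0.00116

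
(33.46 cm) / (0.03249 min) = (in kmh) 0.6179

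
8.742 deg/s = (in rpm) 1.457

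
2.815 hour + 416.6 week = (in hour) 6.999e+04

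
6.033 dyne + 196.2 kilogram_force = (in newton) 1924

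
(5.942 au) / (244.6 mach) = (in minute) 1.779e+05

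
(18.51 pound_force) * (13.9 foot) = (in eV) 2.177e+21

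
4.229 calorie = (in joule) 17.69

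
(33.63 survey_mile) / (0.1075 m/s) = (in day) 5.827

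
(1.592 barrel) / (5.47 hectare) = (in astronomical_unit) 3.093e-17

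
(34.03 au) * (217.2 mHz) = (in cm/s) 1.106e+14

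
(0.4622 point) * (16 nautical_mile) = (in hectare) 0.0004832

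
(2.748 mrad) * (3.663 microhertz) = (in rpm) 9.612e-08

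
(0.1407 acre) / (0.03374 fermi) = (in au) 1.128e+08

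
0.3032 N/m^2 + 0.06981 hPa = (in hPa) 0.07284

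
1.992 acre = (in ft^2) 8.677e+04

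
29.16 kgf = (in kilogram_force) 29.16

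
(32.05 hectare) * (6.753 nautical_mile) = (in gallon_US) 1.059e+12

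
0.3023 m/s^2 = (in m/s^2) 0.3023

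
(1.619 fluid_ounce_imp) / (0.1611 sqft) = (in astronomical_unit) 2.055e-14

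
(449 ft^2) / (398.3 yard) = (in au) 7.656e-13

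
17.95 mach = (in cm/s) 6.112e+05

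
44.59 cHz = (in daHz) 0.04459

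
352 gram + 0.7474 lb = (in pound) 1.523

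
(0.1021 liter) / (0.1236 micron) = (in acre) 0.2041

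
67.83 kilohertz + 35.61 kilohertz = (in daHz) 1.034e+04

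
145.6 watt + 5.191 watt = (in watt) 150.8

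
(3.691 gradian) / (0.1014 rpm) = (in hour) 0.001517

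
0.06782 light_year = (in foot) 2.105e+15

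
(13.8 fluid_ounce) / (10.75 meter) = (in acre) 9.381e-09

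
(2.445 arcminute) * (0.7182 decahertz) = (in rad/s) 0.005108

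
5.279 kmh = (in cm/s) 146.6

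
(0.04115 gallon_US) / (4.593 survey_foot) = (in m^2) 0.0001113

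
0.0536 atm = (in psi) 0.7877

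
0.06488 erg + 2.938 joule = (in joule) 2.938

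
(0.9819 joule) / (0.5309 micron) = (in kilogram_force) 1.886e+05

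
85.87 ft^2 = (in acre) 0.001971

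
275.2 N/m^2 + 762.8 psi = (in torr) 3.945e+04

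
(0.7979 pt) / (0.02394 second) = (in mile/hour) 0.0263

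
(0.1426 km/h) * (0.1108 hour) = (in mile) 0.009818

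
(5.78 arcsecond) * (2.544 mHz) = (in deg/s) 4.085e-06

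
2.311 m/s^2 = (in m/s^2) 2.311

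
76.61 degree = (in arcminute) 4597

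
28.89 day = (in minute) 4.16e+04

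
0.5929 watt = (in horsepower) 0.0007951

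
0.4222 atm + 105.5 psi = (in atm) 7.601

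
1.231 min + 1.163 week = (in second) 7.035e+05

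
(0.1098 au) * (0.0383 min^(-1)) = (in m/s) 1.049e+07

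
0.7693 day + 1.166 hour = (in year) 0.002241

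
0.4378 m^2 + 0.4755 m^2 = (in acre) 0.0002257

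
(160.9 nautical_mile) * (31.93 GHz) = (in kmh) 3.425e+16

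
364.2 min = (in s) 2.185e+04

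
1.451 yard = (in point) 3761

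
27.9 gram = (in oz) 0.9841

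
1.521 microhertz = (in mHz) 0.001521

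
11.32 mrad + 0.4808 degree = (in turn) 0.003137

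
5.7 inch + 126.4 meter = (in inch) 4982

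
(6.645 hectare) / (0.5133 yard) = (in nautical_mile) 76.44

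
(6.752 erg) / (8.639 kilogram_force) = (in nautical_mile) 4.303e-12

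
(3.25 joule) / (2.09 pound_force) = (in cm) 34.96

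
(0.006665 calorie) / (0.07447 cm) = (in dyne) 3.745e+06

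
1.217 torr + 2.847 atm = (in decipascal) 2.886e+06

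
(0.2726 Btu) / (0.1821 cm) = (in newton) 1.579e+05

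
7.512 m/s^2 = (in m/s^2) 7.512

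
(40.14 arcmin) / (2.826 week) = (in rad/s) 6.832e-09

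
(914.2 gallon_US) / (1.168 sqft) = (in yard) 34.88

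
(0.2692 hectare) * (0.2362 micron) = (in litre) 0.6359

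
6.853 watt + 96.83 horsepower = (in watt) 7.221e+04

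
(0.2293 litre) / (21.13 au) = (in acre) 1.793e-20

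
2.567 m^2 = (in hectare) 0.0002567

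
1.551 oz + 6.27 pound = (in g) 2888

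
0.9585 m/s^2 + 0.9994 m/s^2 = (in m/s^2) 1.958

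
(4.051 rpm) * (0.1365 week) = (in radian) 3.502e+04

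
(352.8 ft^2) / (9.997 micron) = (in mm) 3.279e+09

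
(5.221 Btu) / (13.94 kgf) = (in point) 1.142e+05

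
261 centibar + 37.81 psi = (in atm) 5.149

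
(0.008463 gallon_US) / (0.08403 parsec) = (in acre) 3.053e-24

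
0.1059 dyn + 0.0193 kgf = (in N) 0.1893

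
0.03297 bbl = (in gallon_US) 1.385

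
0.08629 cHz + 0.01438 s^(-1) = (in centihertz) 1.524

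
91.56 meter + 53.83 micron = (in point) 2.595e+05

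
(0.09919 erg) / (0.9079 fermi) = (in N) 1.093e+07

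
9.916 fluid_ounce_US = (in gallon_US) 0.07747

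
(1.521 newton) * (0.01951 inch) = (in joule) 0.0007537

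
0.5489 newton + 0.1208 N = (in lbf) 0.1506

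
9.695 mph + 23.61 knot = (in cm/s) 1648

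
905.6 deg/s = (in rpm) 150.9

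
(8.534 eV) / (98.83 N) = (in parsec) 4.484e-37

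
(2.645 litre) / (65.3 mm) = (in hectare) 4.051e-06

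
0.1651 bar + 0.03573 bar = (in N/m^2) 2.008e+04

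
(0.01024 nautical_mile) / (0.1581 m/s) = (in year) 3.804e-06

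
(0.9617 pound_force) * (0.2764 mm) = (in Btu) 1.121e-06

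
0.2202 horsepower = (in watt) 164.2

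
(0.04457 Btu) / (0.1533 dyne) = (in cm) 3.067e+09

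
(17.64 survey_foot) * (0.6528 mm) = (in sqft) 0.03778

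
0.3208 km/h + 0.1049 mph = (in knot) 0.2644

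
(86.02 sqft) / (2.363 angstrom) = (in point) 9.587e+13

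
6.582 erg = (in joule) 6.582e-07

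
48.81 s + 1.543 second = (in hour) 0.01399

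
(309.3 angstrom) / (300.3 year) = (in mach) 9.592e-21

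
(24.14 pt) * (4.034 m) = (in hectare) 3.435e-06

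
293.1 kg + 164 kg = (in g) 4.571e+05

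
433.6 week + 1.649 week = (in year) 8.347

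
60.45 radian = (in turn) 9.621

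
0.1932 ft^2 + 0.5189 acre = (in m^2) 2100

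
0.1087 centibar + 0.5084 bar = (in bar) 0.5095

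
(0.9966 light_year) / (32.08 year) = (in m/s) 9.32e+06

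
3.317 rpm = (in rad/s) 0.3474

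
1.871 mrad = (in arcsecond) 385.9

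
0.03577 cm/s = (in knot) 0.0006953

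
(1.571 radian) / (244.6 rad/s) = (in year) 2.037e-10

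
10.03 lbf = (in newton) 44.62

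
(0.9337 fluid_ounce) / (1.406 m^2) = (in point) 0.05567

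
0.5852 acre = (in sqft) 2.549e+04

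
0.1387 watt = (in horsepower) 0.000186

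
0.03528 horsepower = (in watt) 26.31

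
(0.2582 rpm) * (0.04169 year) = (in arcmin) 1.222e+08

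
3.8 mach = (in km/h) 4658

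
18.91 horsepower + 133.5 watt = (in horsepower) 19.09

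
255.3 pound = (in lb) 255.3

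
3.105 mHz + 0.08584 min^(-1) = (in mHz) 4.536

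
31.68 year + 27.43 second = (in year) 31.68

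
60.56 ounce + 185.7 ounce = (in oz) 246.3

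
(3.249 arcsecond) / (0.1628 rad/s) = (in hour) 2.688e-08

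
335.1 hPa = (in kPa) 33.51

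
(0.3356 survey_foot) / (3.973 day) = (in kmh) 1.073e-06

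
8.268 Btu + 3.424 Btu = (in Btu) 11.69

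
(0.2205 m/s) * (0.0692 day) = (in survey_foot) 4325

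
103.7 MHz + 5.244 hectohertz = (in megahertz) 103.7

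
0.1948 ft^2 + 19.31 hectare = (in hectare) 19.31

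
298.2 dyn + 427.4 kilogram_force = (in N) 4191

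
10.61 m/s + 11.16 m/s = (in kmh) 78.37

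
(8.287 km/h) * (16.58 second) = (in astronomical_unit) 2.551e-10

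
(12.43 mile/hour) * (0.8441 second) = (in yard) 5.13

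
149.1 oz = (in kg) 4.227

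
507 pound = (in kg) 230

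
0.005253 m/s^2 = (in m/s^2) 0.005253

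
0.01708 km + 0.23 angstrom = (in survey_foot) 56.04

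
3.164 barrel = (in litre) 503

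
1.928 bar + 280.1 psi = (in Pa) 2.124e+06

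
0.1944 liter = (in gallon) 0.05136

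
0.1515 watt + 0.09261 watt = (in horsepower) 0.0003274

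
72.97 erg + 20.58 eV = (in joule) 7.297e-06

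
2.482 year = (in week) 129.4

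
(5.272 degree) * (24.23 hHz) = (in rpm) 2129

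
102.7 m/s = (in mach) 0.3016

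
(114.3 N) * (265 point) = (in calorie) 2.554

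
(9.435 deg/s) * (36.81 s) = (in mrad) 6062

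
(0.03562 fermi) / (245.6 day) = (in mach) 4.93e-27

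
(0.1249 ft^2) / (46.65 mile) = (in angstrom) 1546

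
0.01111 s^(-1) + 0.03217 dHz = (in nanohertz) 1.433e+07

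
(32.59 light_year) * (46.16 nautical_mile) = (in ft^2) 2.837e+23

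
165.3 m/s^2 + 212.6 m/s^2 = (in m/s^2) 377.9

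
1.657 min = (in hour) 0.02762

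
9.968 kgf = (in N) 97.75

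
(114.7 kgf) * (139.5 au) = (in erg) 2.347e+23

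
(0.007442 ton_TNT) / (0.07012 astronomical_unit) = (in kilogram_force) 0.0003027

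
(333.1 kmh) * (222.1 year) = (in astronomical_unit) 4.332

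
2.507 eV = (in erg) 4.017e-12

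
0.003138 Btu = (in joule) 3.311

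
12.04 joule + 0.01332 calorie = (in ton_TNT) 2.891e-09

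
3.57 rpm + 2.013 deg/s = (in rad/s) 0.409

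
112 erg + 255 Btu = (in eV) 1.679e+24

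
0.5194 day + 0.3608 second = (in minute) 747.9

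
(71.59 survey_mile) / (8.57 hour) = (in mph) 8.354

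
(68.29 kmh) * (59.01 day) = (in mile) 6.01e+04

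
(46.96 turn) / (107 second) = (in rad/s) 2.758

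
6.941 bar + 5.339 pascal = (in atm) 6.85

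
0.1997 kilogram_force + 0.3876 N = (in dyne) 2.346e+05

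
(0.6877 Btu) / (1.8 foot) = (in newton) 1322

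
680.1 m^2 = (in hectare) 0.06801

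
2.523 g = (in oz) 0.089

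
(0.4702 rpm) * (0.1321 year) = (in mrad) 2.051e+08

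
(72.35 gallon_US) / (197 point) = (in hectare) 0.0003941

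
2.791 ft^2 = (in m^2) 0.2593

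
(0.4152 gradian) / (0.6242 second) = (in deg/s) 0.5987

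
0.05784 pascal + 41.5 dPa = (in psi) 0.0006103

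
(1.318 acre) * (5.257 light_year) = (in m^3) 2.653e+20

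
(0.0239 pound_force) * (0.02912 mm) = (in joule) 3.096e-06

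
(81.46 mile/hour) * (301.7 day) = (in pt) 2.691e+12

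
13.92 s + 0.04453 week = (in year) 0.0008544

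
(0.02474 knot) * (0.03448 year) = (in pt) 3.923e+07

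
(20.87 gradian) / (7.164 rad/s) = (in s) 0.04576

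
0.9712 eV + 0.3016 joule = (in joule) 0.3016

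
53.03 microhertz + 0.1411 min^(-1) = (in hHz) 2.405e-05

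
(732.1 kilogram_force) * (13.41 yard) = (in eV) 5.495e+23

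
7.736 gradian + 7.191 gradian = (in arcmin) 806.1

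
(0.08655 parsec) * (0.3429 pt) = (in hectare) 3.231e+07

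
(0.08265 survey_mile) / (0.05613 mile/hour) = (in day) 0.06135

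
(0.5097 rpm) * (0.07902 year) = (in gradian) 8.468e+06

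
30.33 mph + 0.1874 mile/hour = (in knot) 26.52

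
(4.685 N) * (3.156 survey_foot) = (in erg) 4.507e+07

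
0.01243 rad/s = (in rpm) 0.1187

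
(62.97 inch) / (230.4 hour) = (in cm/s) 0.0001928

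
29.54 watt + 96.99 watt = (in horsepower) 0.1697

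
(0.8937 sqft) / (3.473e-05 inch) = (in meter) 9.412e+04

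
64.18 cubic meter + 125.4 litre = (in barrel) 404.5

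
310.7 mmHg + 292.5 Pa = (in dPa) 4.172e+05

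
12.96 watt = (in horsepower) 0.01738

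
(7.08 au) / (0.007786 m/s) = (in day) 1.574e+09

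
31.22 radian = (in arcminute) 1.073e+05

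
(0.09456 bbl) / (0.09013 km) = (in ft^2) 0.001795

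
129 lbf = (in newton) 573.8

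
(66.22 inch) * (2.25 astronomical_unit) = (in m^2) 5.661e+11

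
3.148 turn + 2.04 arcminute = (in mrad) 1.978e+04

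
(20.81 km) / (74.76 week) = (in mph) 0.00103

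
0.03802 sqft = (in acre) 8.728e-07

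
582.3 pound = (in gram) 2.641e+05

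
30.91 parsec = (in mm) 9.538e+20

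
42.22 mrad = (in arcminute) 145.1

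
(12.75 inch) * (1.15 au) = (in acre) 1.377e+07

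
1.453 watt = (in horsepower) 0.001949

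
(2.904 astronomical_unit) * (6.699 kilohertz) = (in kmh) 1.048e+16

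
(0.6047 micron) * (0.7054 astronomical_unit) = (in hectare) 6.381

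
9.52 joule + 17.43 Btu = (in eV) 1.148e+23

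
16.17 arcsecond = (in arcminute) 0.2695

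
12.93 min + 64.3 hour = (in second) 2.323e+05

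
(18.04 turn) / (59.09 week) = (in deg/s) 0.0001817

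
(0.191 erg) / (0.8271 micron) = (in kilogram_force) 0.002355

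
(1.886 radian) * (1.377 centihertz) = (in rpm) 0.248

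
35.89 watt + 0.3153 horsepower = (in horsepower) 0.3634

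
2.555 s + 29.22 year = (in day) 1.067e+04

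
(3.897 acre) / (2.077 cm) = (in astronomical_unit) 5.076e-06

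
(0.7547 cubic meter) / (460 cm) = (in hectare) 1.641e-05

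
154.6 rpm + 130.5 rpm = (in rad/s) 29.86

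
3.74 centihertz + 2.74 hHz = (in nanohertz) 2.74e+11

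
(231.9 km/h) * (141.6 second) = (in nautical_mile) 4.925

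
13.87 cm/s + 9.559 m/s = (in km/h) 34.91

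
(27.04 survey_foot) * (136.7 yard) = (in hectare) 0.103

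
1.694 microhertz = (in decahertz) 1.694e-07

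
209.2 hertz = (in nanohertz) 2.092e+11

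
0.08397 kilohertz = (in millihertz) 8.397e+04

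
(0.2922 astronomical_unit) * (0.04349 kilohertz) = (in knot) 3.695e+12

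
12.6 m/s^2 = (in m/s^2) 12.6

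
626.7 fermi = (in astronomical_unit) 4.189e-24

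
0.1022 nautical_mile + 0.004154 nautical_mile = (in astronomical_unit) 1.317e-09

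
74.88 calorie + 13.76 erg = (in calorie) 74.88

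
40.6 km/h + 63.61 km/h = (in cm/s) 2895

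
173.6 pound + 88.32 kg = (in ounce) 5893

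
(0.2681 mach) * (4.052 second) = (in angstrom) 3.699e+12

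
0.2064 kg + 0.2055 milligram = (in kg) 0.2064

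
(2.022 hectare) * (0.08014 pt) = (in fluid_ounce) 1.933e+04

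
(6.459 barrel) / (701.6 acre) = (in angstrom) 3617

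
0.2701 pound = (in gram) 122.5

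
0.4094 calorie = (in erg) 1.713e+07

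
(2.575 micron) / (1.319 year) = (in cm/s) 6.191e-12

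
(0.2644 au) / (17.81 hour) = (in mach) 1812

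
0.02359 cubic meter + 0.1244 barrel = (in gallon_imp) 9.54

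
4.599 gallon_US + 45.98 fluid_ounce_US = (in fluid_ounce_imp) 660.6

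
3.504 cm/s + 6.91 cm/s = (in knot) 0.2024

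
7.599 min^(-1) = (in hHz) 0.001267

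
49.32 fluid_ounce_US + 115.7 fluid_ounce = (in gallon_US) 1.289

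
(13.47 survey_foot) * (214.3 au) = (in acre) 3.252e+10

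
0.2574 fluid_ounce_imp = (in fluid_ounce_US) 0.2473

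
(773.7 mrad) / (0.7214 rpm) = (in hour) 0.002845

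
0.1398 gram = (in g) 0.1398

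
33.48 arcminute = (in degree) 0.558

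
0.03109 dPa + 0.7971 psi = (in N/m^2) 5496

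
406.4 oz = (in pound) 25.4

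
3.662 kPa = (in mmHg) 27.47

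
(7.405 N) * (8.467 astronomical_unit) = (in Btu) 8.89e+09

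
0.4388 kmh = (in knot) 0.2369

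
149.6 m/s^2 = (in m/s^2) 149.6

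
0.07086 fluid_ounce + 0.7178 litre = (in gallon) 0.1902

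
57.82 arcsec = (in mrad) 0.2803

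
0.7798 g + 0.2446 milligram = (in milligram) 780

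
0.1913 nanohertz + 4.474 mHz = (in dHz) 0.04474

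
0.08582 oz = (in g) 2.433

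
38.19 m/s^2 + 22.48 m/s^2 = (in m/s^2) 60.67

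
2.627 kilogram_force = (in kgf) 2.627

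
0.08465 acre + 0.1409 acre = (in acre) 0.2256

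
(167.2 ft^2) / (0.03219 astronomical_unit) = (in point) 9.144e-06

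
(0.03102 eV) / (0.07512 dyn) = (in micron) 6.616e-09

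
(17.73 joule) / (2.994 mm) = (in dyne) 5.922e+08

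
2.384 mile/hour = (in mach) 0.00313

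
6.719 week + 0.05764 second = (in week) 6.719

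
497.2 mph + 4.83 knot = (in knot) 436.9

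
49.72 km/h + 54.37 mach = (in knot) 3.601e+04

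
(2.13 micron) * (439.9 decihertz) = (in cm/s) 0.00937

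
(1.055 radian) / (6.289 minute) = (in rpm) 0.0267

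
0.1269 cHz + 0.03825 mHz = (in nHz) 1.307e+06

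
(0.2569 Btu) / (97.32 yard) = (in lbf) 0.6847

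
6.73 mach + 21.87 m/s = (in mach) 6.794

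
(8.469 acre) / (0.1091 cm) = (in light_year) 3.32e-09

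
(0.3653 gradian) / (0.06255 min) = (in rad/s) 0.001529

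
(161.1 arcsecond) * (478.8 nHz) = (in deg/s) 2.143e-08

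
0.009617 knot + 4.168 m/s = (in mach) 0.01226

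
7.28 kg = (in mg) 7.28e+06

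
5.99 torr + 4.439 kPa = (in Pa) 5238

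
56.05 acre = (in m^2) 2.268e+05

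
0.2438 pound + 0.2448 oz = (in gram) 117.5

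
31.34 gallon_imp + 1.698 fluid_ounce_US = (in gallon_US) 37.65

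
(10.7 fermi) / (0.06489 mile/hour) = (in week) 6.099e-19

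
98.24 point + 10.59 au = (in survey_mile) 9.844e+08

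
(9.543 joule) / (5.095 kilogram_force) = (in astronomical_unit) 1.277e-12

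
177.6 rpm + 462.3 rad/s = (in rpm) 4592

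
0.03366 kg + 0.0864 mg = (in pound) 0.07421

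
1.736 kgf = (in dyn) 1.702e+06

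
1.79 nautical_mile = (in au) 2.216e-08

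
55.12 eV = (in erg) 8.831e-11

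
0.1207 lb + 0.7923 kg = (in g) 847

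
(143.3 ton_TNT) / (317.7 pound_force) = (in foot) 1.392e+09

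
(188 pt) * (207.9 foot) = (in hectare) 0.0004203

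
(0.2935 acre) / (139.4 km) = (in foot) 0.02795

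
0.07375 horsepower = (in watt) 55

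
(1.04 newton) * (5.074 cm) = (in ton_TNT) 1.261e-11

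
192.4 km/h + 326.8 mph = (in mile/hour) 446.4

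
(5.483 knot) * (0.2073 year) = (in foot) 6.05e+07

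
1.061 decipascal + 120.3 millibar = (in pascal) 1.203e+04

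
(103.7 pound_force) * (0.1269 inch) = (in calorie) 0.3554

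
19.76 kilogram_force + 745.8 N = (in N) 939.6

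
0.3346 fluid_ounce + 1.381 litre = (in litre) 1.391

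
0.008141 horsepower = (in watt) 6.071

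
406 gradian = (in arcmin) 2.192e+04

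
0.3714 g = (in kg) 0.0003714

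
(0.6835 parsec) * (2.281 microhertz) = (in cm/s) 4.811e+12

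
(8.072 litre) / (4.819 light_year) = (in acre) 4.375e-23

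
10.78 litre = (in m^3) 0.01078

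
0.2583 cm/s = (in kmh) 0.009299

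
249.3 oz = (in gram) 7068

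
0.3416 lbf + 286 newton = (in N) 287.5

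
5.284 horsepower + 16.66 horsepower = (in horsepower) 21.94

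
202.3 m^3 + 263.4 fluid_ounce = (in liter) 2.023e+05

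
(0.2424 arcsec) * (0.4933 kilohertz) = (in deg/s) 0.03322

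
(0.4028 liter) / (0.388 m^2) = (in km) 1.038e-06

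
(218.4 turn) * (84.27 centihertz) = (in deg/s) 6.626e+04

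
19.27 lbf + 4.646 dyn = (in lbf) 19.27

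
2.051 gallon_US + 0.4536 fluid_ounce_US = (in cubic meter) 0.007777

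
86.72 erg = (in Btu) 8.219e-09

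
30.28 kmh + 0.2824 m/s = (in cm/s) 869.4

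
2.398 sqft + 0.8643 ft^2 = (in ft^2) 3.262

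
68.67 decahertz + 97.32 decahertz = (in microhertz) 1.66e+09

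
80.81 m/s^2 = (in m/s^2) 80.81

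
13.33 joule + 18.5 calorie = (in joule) 90.73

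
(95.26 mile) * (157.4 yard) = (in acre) 5452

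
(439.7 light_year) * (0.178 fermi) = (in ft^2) 7970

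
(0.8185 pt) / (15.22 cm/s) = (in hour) 5.27e-07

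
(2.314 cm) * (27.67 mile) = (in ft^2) 1.109e+04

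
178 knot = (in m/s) 91.57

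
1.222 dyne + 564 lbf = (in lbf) 564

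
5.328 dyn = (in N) 5.328e-05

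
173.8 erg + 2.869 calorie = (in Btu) 0.01138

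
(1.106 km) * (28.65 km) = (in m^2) 3.169e+07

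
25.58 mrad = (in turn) 0.004071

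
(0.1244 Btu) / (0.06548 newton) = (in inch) 7.891e+04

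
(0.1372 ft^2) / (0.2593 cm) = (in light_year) 5.196e-16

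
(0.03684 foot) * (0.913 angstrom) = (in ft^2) 1.104e-11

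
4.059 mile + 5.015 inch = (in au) 4.367e-08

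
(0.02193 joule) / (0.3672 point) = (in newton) 169.3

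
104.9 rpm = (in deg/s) 629.4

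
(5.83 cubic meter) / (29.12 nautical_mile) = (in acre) 2.671e-08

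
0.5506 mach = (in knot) 364.4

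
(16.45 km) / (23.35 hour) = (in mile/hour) 0.4378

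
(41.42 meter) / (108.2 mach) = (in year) 3.565e-11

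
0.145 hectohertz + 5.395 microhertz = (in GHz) 1.45e-08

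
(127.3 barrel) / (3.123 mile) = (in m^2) 0.004027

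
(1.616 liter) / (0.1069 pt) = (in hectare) 0.004285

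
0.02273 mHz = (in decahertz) 2.273e-06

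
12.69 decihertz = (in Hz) 1.269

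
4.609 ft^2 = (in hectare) 4.282e-05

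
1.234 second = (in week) 2.04e-06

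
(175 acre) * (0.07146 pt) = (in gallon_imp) 3927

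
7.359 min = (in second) 441.5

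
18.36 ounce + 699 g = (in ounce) 43.02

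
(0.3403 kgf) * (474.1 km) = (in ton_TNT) 0.0003781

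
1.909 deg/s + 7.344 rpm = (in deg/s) 45.97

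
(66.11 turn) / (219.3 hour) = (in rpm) 0.005024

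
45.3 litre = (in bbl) 0.2849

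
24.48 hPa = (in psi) 0.3551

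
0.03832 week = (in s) 2.318e+04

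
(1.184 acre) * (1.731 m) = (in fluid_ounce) 2.805e+08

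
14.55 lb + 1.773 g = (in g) 6602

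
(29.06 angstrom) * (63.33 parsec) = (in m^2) 5.679e+09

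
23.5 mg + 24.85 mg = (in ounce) 0.001705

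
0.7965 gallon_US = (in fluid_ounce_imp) 106.1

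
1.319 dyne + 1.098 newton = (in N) 1.098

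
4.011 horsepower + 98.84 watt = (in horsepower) 4.144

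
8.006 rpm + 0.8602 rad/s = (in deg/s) 97.32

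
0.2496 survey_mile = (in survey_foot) 1318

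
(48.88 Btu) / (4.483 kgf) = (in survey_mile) 0.7289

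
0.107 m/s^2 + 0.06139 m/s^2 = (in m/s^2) 0.1684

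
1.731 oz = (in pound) 0.1082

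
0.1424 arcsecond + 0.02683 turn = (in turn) 0.02683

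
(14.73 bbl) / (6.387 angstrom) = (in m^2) 3.667e+09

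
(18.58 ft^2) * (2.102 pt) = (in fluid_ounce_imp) 45.05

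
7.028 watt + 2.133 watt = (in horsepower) 0.01229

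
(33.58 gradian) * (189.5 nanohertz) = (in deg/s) 5.727e-06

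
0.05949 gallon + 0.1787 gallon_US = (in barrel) 0.005671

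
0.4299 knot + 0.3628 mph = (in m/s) 0.3833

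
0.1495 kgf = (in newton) 1.466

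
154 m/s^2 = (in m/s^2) 154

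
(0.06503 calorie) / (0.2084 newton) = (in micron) 1.306e+06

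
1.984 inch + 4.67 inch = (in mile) 0.000105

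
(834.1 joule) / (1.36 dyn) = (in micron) 6.133e+13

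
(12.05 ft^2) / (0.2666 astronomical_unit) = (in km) 2.807e-14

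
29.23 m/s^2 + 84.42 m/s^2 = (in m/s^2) 113.7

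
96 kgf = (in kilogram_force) 96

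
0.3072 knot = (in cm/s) 15.8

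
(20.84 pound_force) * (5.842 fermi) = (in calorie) 1.294e-13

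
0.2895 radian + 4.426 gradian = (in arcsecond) 7.405e+04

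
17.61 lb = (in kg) 7.988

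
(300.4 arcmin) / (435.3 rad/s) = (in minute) 3.346e-06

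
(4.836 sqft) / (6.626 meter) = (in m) 0.06781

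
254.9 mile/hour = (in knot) 221.5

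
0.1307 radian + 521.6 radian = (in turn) 83.04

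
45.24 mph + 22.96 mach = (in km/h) 2.822e+04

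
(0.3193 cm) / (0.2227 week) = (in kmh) 8.534e-08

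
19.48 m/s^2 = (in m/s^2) 19.48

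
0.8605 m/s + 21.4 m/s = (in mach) 0.06538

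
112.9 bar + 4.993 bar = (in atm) 116.4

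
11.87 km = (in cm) 1.187e+06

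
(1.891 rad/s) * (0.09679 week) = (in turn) 1.762e+04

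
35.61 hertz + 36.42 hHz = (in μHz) 3.678e+09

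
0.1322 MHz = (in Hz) 1.322e+05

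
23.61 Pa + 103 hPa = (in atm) 0.1019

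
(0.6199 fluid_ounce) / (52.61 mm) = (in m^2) 0.0003485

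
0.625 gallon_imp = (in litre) 2.841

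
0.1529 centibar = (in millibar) 1.529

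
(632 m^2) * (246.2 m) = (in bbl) 9.787e+05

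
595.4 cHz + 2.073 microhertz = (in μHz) 5.954e+06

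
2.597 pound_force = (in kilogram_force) 1.178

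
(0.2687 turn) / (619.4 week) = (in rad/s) 4.507e-09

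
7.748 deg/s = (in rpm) 1.291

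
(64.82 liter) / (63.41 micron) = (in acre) 0.2526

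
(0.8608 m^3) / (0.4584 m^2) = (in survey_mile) 0.001167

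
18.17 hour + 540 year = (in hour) 4.73e+06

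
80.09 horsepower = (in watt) 5.972e+04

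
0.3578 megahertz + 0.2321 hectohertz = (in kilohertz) 357.8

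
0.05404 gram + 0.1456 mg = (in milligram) 54.19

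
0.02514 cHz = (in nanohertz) 2.514e+05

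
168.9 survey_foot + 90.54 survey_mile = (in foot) 4.782e+05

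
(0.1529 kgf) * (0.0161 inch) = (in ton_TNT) 1.466e-13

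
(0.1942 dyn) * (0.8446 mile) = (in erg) 2.64e+04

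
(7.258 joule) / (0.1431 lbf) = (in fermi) 1.14e+16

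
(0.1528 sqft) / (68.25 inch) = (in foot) 0.02687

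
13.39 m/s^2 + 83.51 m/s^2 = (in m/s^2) 96.9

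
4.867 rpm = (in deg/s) 29.2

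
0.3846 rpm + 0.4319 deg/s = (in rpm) 0.4566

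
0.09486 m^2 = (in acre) 2.344e-05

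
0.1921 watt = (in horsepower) 0.0002576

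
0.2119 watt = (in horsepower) 0.0002842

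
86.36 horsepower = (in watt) 6.44e+04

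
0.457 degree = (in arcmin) 27.42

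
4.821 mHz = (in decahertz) 0.0004821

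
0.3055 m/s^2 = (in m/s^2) 0.3055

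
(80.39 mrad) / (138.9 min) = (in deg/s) 0.0005527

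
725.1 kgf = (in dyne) 7.111e+08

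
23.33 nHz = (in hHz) 2.333e-10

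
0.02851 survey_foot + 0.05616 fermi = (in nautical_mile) 4.692e-06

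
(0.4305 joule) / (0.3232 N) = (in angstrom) 1.332e+10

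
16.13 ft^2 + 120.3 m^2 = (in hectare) 0.01218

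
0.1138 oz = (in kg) 0.003226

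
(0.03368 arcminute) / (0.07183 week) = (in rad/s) 2.255e-10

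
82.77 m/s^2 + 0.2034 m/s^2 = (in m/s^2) 82.97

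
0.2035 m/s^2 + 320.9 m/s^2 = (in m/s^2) 321.1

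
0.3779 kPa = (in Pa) 377.9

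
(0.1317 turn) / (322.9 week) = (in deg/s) 2.428e-07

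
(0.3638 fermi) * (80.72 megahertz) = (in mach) 8.624e-11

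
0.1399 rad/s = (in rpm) 1.336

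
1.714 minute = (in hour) 0.02857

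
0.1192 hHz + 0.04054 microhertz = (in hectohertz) 0.1192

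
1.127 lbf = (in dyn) 5.013e+05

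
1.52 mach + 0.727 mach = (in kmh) 2754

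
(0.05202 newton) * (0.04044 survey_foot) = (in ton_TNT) 1.533e-13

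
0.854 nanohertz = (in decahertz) 8.54e-11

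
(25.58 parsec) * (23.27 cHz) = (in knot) 3.57e+17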